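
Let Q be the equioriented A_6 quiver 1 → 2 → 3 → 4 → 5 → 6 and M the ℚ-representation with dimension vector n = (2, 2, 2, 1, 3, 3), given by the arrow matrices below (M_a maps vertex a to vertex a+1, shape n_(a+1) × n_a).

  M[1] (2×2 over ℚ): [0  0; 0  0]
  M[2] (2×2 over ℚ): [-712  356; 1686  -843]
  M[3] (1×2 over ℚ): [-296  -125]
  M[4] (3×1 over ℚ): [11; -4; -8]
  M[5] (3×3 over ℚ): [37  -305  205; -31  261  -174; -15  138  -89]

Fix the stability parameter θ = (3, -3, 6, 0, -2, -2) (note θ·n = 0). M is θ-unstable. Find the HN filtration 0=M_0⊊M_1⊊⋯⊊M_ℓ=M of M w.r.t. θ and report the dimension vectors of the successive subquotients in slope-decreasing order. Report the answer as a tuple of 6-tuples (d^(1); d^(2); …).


Interval decomposition of M: I[1,1]^2, I[2,2], I[2,6], I[3,3], I[5,6]^2.
HN type (ℓ=5): μ^(1)=6; μ^(2)=3; μ^(3)=1/2; μ^(4)=-2; μ^(5)=-3

((0, 0, 1, 0, 0, 0); (2, 0, 0, 0, 0, 0); (0, 0, 1, 1, 1, 1); (0, 0, 0, 0, 2, 2); (0, 2, 0, 0, 0, 0))


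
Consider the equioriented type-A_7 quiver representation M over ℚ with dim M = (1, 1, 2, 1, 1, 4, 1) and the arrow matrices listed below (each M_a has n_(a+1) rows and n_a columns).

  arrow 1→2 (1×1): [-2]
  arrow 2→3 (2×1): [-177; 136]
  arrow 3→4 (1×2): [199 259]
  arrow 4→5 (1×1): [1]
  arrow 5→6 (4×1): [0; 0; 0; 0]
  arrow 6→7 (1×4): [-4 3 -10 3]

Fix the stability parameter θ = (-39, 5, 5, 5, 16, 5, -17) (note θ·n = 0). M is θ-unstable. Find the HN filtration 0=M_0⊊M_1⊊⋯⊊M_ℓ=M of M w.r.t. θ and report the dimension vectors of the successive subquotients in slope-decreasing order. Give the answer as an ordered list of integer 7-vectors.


Interval decomposition of M: I[1,5], I[3,3], I[6,6]^3, I[6,7].
HN type (ℓ=4): μ^(1)=16; μ^(2)=5; μ^(3)=-6; μ^(4)=-39

((0, 0, 0, 0, 1, 0, 0); (0, 1, 2, 1, 0, 3, 0); (0, 0, 0, 0, 0, 1, 1); (1, 0, 0, 0, 0, 0, 0))


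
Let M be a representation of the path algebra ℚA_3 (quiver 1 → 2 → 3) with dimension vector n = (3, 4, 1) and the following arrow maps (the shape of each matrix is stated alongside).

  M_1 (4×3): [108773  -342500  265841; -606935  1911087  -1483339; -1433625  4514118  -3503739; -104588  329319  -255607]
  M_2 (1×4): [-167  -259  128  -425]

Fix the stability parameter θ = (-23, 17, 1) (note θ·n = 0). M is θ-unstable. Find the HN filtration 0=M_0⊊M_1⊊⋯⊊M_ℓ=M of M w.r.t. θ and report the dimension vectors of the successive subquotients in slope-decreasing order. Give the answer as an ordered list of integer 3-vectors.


Barcode: M ≅ I[1,2]^2, I[1,3], I[2,2]. HN layers by μ_θ (3 steps, strictly decreasing):
  μ^(1)=17; μ^(2)=9; μ^(3)=-23

((0, 3, 0); (0, 1, 1); (3, 0, 0))


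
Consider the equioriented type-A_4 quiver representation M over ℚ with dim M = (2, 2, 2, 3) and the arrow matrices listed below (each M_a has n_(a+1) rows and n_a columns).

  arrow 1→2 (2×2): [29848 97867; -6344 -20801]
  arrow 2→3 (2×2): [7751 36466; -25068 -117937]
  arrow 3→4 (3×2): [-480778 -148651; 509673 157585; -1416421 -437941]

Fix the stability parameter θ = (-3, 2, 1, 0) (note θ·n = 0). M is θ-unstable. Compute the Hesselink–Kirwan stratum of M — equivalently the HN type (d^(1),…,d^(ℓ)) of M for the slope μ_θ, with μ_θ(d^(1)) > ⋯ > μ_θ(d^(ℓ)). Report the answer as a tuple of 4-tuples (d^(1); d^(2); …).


Interval decomposition of M: I[1,1], I[1,4], I[2,4], I[4,4].
HN type (ℓ=3): μ^(1)=1; μ^(2)=0; μ^(3)=-3

((0, 2, 2, 2); (0, 0, 0, 1); (2, 0, 0, 0))


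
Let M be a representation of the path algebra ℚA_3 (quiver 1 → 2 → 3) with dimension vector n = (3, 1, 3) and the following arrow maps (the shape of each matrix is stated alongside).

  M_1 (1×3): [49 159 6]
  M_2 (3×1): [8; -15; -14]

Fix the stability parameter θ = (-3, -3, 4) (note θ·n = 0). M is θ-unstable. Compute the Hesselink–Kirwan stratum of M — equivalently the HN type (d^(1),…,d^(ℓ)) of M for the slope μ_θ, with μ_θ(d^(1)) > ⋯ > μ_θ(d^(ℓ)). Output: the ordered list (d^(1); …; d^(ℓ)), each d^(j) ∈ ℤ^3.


Barcode: M ≅ I[1,1]^2, I[1,3], I[3,3]^2. HN layers by μ_θ (2 steps, strictly decreasing):
  μ^(1)=4; μ^(2)=-3

((0, 0, 3); (3, 1, 0))


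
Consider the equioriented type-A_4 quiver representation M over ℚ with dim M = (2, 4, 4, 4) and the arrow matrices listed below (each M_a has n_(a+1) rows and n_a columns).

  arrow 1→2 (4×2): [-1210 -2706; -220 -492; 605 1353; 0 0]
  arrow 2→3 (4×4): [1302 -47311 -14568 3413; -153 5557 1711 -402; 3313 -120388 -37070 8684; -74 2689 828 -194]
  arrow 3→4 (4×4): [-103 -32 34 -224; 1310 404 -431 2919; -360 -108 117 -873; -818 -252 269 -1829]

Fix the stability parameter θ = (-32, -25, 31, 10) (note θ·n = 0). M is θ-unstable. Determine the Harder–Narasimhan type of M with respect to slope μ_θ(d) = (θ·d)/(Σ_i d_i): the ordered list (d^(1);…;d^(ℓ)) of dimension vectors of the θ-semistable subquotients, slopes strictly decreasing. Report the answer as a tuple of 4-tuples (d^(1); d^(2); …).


Barcode: M ≅ I[1,1], I[1,3], I[2,3], I[2,4]^2, I[4,4]^2. HN layers by μ_θ (5 steps, strictly decreasing):
  μ^(1)=31; μ^(2)=41/2; μ^(3)=10; μ^(4)=-25; μ^(5)=-32

((0, 0, 2, 0); (0, 0, 2, 2); (0, 0, 0, 2); (0, 4, 0, 0); (2, 0, 0, 0))


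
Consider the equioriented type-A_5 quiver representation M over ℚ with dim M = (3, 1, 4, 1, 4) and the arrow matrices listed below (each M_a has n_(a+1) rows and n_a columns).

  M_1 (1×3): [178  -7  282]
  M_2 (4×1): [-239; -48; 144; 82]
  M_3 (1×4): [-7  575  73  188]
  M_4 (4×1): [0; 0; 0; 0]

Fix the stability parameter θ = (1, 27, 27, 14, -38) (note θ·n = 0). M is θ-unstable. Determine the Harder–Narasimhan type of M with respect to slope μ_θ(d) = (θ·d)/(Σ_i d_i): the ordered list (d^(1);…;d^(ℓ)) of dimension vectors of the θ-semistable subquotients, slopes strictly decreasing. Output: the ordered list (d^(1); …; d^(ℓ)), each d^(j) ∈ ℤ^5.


Via rank(M_{q-1}∘⋯∘M_p): M ≅ I[1,1]^2, I[1,4], I[3,3]^3, I[5,5]^4.
μ_θ-semistable layers: μ^(1)=27; μ^(2)=68/3; μ^(3)=1; μ^(4)=-38

((0, 0, 3, 0, 0); (0, 1, 1, 1, 0); (3, 0, 0, 0, 0); (0, 0, 0, 0, 4))


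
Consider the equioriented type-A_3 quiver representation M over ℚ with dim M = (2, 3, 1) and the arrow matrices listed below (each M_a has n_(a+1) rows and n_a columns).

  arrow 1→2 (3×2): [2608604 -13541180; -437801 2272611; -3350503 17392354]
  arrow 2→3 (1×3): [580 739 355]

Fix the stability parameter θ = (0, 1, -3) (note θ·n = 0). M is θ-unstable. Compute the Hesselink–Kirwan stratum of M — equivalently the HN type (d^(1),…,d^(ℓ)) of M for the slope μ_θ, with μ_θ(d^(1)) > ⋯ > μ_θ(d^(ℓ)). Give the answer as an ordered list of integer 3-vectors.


Interval decomposition of M: I[1,2], I[1,3], I[2,2].
HN type (ℓ=3): μ^(1)=1; μ^(2)=0; μ^(3)=-2/3

((0, 2, 0); (1, 0, 0); (1, 1, 1))


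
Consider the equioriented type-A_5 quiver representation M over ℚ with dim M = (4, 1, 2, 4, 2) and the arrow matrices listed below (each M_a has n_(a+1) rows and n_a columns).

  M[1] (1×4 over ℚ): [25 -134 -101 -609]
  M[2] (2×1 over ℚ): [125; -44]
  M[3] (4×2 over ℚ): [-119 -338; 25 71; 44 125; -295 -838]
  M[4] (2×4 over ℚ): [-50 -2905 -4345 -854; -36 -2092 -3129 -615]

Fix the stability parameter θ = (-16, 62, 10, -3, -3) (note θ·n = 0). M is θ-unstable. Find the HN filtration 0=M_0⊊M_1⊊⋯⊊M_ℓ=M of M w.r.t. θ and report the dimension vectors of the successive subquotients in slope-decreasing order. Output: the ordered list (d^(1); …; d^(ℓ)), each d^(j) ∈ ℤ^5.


Via rank(M_{q-1}∘⋯∘M_p): M ≅ I[1,1]^3, I[1,5], I[3,5], I[4,4]^2.
μ_θ-semistable layers: μ^(1)=33/2; μ^(2)=4/3; μ^(3)=-3; μ^(4)=-16

((0, 1, 1, 1, 1); (0, 0, 1, 1, 1); (0, 0, 0, 2, 0); (4, 0, 0, 0, 0))


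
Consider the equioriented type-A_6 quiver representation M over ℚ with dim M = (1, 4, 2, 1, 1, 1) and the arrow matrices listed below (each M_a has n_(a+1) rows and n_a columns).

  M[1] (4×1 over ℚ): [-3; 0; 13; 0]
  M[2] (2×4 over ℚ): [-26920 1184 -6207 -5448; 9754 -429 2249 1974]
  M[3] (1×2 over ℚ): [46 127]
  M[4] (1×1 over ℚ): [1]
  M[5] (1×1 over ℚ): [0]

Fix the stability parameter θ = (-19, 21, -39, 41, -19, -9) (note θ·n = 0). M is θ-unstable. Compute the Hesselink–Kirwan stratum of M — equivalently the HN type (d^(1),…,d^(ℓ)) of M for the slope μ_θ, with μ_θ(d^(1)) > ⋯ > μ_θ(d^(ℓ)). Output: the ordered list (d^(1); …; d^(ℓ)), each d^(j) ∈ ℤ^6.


Barcode: M ≅ I[1,5], I[2,2]^2, I[2,3], I[6,6]. HN layers by μ_θ (4 steps, strictly decreasing):
  μ^(1)=21; μ^(2)=11; μ^(3)=-9; μ^(4)=-19

((0, 2, 0, 0, 0, 0); (0, 0, 0, 1, 1, 0); (0, 2, 2, 0, 0, 1); (1, 0, 0, 0, 0, 0))


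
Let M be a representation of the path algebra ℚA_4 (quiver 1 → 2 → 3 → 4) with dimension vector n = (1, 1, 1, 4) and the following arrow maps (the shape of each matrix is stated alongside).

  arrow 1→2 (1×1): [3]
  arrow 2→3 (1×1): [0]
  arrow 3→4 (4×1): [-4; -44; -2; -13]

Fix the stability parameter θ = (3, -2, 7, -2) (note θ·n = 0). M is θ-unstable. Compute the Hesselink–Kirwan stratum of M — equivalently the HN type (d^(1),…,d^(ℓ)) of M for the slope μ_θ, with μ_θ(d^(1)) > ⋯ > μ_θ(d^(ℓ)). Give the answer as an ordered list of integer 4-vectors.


Interval decomposition of M: I[1,2], I[3,4], I[4,4]^3.
HN type (ℓ=3): μ^(1)=5/2; μ^(2)=1/2; μ^(3)=-2

((0, 0, 1, 1); (1, 1, 0, 0); (0, 0, 0, 3))


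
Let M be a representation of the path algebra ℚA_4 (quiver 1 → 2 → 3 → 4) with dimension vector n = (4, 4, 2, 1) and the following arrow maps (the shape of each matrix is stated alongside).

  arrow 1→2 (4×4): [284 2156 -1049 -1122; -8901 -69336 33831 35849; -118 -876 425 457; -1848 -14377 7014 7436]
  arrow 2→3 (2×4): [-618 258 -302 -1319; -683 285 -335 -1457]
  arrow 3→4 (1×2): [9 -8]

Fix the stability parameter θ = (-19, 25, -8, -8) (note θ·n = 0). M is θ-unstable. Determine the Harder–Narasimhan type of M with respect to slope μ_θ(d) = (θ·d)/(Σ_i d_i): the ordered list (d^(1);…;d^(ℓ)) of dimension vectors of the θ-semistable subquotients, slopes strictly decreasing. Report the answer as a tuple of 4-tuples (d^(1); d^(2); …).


Barcode: M ≅ I[1,2]^2, I[1,3], I[1,4]. HN layers by μ_θ (4 steps, strictly decreasing):
  μ^(1)=25; μ^(2)=17/2; μ^(3)=3; μ^(4)=-19

((0, 2, 0, 0); (0, 1, 1, 0); (0, 1, 1, 1); (4, 0, 0, 0))


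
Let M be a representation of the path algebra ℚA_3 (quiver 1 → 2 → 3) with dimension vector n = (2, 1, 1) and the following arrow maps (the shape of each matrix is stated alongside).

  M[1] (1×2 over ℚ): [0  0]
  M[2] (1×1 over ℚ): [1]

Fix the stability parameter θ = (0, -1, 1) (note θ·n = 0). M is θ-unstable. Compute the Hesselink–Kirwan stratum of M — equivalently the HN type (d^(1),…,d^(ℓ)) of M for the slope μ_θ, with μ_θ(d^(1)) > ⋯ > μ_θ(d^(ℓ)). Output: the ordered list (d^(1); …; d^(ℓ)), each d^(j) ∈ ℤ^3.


Via rank(M_{q-1}∘⋯∘M_p): M ≅ I[1,1]^2, I[2,3].
μ_θ-semistable layers: μ^(1)=1; μ^(2)=0; μ^(3)=-1

((0, 0, 1); (2, 0, 0); (0, 1, 0))


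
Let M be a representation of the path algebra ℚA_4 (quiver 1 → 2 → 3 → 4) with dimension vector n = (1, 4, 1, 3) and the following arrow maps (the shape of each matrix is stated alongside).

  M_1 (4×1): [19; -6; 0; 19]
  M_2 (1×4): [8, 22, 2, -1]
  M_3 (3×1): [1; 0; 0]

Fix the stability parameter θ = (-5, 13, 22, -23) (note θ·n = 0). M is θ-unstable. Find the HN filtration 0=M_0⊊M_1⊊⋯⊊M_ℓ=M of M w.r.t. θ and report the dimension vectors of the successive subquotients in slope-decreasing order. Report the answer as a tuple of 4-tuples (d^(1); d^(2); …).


Interval decomposition of M: I[1,4], I[2,2]^3, I[4,4]^2.
HN type (ℓ=4): μ^(1)=13; μ^(2)=4; μ^(3)=-5; μ^(4)=-23

((0, 3, 0, 0); (0, 1, 1, 1); (1, 0, 0, 0); (0, 0, 0, 2))


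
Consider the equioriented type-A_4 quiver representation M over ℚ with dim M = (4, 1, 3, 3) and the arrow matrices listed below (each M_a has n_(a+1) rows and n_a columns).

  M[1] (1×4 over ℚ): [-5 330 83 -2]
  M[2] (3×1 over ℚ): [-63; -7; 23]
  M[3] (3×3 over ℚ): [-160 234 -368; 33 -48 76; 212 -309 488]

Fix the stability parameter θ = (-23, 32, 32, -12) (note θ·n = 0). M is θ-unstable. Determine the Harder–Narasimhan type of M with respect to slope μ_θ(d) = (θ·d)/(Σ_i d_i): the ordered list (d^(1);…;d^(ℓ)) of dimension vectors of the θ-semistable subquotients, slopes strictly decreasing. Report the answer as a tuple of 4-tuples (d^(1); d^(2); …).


Barcode: M ≅ I[1,1]^3, I[1,4], I[3,3], I[3,4], I[4,4]. HN layers by μ_θ (5 steps, strictly decreasing):
  μ^(1)=32; μ^(2)=52/3; μ^(3)=10; μ^(4)=-12; μ^(5)=-23

((0, 0, 1, 0); (0, 1, 1, 1); (0, 0, 1, 1); (0, 0, 0, 1); (4, 0, 0, 0))


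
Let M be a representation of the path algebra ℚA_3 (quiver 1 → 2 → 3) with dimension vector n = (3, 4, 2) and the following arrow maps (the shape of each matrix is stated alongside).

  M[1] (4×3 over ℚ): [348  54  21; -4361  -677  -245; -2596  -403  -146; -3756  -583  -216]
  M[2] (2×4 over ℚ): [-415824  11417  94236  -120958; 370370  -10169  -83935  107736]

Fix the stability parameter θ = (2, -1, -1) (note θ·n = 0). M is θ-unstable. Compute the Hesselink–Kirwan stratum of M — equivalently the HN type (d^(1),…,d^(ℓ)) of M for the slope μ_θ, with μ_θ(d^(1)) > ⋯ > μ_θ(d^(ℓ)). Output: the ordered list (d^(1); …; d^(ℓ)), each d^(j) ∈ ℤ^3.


Interval decomposition of M: I[1,2], I[1,3]^2, I[2,2].
HN type (ℓ=3): μ^(1)=1/2; μ^(2)=0; μ^(3)=-1

((1, 1, 0); (2, 2, 2); (0, 1, 0))


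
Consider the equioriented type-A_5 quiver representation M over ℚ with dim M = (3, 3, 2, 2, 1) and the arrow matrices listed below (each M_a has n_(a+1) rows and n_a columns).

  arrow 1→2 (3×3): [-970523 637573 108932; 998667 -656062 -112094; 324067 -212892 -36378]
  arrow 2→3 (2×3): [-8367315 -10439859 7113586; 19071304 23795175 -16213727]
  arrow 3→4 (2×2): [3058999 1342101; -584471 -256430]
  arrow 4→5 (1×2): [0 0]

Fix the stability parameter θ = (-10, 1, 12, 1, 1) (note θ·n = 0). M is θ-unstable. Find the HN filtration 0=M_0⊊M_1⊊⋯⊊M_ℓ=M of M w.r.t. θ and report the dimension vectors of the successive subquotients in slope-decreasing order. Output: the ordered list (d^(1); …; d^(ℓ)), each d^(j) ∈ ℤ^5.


Interval decomposition of M: I[1,1], I[1,4]^2, I[2,2], I[5,5].
HN type (ℓ=3): μ^(1)=13/2; μ^(2)=1; μ^(3)=-10

((0, 0, 2, 2, 0); (0, 3, 0, 0, 1); (3, 0, 0, 0, 0))


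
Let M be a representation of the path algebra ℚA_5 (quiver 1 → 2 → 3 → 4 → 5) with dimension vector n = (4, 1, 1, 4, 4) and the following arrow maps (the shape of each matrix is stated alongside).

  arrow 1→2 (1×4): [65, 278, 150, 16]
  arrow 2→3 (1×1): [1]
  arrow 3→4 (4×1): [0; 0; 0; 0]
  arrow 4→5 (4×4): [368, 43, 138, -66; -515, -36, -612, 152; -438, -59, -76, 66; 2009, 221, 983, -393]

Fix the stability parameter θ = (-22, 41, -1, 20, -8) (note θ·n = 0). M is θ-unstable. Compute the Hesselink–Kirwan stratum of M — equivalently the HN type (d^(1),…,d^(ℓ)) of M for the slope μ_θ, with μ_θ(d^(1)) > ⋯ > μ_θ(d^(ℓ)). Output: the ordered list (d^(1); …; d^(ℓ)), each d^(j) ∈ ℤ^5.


Barcode: M ≅ I[1,1]^3, I[1,3], I[4,5]^4. HN layers by μ_θ (3 steps, strictly decreasing):
  μ^(1)=20; μ^(2)=6; μ^(3)=-22

((0, 1, 1, 0, 0); (0, 0, 0, 4, 4); (4, 0, 0, 0, 0))


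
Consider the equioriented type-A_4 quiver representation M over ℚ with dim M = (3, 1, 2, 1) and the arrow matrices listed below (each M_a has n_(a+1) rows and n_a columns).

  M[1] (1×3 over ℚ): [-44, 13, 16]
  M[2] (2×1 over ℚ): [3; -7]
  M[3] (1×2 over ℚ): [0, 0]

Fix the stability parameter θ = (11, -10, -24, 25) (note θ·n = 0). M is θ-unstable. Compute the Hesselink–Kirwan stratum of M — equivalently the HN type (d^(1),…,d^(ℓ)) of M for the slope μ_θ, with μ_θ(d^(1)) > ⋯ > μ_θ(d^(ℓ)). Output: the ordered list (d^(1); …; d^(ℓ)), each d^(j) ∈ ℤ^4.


Barcode: M ≅ I[1,1]^2, I[1,3], I[3,3], I[4,4]. HN layers by μ_θ (4 steps, strictly decreasing):
  μ^(1)=25; μ^(2)=11; μ^(3)=-23/3; μ^(4)=-24

((0, 0, 0, 1); (2, 0, 0, 0); (1, 1, 1, 0); (0, 0, 1, 0))


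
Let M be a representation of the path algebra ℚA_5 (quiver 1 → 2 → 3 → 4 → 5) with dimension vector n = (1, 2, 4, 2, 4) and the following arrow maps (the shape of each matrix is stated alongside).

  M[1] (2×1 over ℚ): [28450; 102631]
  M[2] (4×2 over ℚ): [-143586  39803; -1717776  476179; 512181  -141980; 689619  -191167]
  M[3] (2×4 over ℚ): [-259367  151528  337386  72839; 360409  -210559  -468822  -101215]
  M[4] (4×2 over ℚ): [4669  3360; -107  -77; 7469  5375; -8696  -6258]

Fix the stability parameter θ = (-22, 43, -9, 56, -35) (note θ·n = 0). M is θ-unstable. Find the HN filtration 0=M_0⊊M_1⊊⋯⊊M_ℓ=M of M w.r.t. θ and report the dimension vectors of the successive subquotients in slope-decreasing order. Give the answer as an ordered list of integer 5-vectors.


Barcode: M ≅ I[1,5], I[2,5], I[3,3]^2, I[5,5]^2. HN layers by μ_θ (4 steps, strictly decreasing):
  μ^(1)=55/4; μ^(2)=-9; μ^(3)=-22; μ^(4)=-35

((0, 2, 2, 2, 2); (0, 0, 2, 0, 0); (1, 0, 0, 0, 0); (0, 0, 0, 0, 2))


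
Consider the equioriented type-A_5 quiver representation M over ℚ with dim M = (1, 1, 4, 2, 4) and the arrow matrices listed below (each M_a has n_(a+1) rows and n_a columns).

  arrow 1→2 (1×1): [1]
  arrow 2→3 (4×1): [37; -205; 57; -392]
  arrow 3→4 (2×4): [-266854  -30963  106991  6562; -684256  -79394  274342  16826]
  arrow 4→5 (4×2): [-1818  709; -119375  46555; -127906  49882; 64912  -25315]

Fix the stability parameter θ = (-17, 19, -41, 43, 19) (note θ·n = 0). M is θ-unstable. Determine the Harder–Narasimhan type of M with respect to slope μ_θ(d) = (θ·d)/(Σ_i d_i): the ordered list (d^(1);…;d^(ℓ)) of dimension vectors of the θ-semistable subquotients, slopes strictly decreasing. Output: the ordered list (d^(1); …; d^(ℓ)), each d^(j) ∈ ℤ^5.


Via rank(M_{q-1}∘⋯∘M_p): M ≅ I[1,3], I[3,3], I[3,5]^2, I[5,5]^2.
μ_θ-semistable layers: μ^(1)=31; μ^(2)=19; μ^(3)=-11; μ^(4)=-17; μ^(5)=-41

((0, 0, 0, 2, 2); (0, 0, 0, 0, 2); (0, 1, 1, 0, 0); (1, 0, 0, 0, 0); (0, 0, 3, 0, 0))


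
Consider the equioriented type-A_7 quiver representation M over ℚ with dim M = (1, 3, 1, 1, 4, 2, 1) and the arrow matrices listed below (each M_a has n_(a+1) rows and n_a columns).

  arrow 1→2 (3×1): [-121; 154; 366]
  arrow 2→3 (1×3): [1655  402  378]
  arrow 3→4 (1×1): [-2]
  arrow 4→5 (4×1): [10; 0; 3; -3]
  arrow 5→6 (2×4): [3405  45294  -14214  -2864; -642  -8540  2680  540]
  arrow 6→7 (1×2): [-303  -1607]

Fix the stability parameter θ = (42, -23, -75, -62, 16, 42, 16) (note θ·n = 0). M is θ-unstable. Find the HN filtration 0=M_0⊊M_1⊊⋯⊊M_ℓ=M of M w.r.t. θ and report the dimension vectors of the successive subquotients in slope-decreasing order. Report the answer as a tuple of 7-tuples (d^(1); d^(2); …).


Via rank(M_{q-1}∘⋯∘M_p): M ≅ I[1,5], I[2,2]^2, I[5,5], I[5,6], I[5,7].
μ_θ-semistable layers: μ^(1)=42; μ^(2)=29; μ^(3)=16; μ^(4)=-23; μ^(5)=-59/2

((0, 0, 0, 0, 0, 1, 0); (0, 0, 0, 0, 0, 1, 1); (0, 0, 0, 0, 4, 0, 0); (0, 2, 0, 0, 0, 0, 0); (1, 1, 1, 1, 0, 0, 0))


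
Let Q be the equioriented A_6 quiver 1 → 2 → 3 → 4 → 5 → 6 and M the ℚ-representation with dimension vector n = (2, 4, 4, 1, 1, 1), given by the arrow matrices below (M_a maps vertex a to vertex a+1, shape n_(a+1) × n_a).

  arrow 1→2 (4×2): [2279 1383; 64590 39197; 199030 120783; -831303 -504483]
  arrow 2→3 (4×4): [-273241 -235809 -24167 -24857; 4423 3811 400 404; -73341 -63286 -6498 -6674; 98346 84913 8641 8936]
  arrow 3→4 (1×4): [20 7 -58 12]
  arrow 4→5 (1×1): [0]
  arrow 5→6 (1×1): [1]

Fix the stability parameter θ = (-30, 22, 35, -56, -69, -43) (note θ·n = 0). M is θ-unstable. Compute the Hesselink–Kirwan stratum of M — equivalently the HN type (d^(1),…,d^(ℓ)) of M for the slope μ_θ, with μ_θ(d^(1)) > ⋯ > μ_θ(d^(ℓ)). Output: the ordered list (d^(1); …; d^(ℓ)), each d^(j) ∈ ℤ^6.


Barcode: M ≅ I[1,3], I[1,4], I[2,3]^2, I[5,6]. HN layers by μ_θ (6 steps, strictly decreasing):
  μ^(1)=35; μ^(2)=22; μ^(3)=1/3; μ^(4)=-30; μ^(5)=-43; μ^(6)=-69

((0, 0, 3, 0, 0, 0); (0, 3, 0, 0, 0, 0); (0, 1, 1, 1, 0, 0); (2, 0, 0, 0, 0, 0); (0, 0, 0, 0, 0, 1); (0, 0, 0, 0, 1, 0))


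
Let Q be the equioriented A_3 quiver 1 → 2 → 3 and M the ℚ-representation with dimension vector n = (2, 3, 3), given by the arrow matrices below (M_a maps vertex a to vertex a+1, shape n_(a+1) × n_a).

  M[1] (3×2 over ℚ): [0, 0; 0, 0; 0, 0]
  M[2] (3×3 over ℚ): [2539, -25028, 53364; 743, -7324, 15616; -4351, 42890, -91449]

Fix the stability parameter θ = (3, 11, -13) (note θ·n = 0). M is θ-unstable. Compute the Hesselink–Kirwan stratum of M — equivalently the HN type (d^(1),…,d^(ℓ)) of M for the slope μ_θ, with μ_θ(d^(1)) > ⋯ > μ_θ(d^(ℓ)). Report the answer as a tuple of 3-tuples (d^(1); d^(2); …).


Via rank(M_{q-1}∘⋯∘M_p): M ≅ I[1,1]^2, I[2,2], I[2,3]^2, I[3,3].
μ_θ-semistable layers: μ^(1)=11; μ^(2)=3; μ^(3)=-1; μ^(4)=-13

((0, 1, 0); (2, 0, 0); (0, 2, 2); (0, 0, 1))


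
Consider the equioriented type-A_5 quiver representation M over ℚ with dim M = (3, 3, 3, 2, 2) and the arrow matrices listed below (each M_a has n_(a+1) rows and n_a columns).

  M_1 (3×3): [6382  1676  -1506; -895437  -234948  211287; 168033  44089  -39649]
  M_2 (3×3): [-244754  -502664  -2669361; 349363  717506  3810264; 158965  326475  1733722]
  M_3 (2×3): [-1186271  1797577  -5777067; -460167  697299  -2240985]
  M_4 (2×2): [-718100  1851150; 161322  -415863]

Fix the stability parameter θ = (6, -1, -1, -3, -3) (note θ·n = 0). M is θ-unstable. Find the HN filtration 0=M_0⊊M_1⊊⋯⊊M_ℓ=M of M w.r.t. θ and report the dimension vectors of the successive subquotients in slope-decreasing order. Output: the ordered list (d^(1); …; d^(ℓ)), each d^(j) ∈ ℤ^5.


Interval decomposition of M: I[1,1], I[1,4], I[1,5], I[2,3], I[5,5].
HN type (ℓ=5): μ^(1)=6; μ^(2)=1/4; μ^(3)=-2/5; μ^(4)=-1; μ^(5)=-3

((1, 0, 0, 0, 0); (1, 1, 1, 1, 0); (1, 1, 1, 1, 1); (0, 1, 1, 0, 0); (0, 0, 0, 0, 1))


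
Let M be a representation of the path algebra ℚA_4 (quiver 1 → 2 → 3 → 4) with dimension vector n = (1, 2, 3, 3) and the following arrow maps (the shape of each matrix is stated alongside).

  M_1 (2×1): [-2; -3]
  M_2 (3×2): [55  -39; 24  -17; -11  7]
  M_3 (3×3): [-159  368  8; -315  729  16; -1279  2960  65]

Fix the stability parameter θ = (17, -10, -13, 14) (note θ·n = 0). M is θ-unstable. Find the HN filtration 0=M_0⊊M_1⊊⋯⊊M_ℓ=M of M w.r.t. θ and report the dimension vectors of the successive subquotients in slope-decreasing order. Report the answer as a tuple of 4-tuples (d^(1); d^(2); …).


Barcode: M ≅ I[1,4], I[2,4], I[3,4]. HN layers by μ_θ (4 steps, strictly decreasing):
  μ^(1)=14; μ^(2)=-2; μ^(3)=-23/2; μ^(4)=-13

((0, 0, 0, 3); (1, 1, 1, 0); (0, 1, 1, 0); (0, 0, 1, 0))


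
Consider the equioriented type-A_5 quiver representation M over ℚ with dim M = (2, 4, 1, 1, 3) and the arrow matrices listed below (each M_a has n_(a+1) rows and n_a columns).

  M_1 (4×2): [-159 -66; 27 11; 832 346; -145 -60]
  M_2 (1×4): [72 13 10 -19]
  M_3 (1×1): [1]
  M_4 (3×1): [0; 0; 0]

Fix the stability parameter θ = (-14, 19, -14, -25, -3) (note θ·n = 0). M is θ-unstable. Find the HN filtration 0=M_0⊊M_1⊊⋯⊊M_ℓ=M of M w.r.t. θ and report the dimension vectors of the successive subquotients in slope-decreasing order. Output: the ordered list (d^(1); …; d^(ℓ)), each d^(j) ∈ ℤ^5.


Via rank(M_{q-1}∘⋯∘M_p): M ≅ I[1,2], I[1,4], I[2,2]^2, I[5,5]^3.
μ_θ-semistable layers: μ^(1)=19; μ^(2)=-3; μ^(3)=-20/3; μ^(4)=-14

((0, 3, 0, 0, 0); (0, 0, 0, 0, 3); (0, 1, 1, 1, 0); (2, 0, 0, 0, 0))


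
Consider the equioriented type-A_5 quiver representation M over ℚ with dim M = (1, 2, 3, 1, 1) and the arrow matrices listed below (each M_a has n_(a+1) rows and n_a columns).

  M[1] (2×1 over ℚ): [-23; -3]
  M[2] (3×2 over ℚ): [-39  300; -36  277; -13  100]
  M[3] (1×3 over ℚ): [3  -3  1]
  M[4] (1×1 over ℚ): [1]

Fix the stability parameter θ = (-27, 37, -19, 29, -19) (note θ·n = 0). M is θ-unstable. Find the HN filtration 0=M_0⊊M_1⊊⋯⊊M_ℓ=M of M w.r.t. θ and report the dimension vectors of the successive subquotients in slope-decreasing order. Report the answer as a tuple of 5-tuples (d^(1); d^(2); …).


Via rank(M_{q-1}∘⋯∘M_p): M ≅ I[1,5], I[2,3], I[3,3].
μ_θ-semistable layers: μ^(1)=9; μ^(2)=7; μ^(3)=-19; μ^(4)=-27

((0, 1, 1, 0, 0); (0, 1, 1, 1, 1); (0, 0, 1, 0, 0); (1, 0, 0, 0, 0))


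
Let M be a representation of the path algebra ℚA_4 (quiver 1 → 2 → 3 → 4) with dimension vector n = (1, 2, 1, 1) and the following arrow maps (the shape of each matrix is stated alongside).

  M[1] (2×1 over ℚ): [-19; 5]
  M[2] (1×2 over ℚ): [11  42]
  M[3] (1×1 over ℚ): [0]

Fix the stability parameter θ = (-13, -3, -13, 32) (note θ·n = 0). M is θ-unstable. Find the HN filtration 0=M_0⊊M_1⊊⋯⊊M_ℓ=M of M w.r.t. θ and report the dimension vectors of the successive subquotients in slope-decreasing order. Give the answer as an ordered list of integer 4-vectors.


Barcode: M ≅ I[1,3], I[2,2], I[4,4]. HN layers by μ_θ (4 steps, strictly decreasing):
  μ^(1)=32; μ^(2)=-3; μ^(3)=-8; μ^(4)=-13

((0, 0, 0, 1); (0, 1, 0, 0); (0, 1, 1, 0); (1, 0, 0, 0))


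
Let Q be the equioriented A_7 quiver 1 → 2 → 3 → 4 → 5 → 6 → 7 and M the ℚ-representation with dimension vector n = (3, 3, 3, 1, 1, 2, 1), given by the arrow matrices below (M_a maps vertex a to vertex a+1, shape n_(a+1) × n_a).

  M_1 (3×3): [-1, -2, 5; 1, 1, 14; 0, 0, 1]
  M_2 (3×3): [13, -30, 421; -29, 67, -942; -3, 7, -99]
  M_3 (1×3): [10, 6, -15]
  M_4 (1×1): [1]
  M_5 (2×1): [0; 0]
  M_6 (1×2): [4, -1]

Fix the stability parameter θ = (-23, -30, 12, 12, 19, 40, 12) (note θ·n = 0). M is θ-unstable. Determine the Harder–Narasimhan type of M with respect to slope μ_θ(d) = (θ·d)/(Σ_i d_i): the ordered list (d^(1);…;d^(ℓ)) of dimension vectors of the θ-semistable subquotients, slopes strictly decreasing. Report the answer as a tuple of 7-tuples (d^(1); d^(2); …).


Via rank(M_{q-1}∘⋯∘M_p): M ≅ I[1,3]^2, I[1,5], I[6,6], I[6,7].
μ_θ-semistable layers: μ^(1)=40; μ^(2)=26; μ^(3)=19; μ^(4)=12; μ^(5)=-53/2

((0, 0, 0, 0, 0, 1, 0); (0, 0, 0, 0, 0, 1, 1); (0, 0, 0, 0, 1, 0, 0); (0, 0, 3, 1, 0, 0, 0); (3, 3, 0, 0, 0, 0, 0))


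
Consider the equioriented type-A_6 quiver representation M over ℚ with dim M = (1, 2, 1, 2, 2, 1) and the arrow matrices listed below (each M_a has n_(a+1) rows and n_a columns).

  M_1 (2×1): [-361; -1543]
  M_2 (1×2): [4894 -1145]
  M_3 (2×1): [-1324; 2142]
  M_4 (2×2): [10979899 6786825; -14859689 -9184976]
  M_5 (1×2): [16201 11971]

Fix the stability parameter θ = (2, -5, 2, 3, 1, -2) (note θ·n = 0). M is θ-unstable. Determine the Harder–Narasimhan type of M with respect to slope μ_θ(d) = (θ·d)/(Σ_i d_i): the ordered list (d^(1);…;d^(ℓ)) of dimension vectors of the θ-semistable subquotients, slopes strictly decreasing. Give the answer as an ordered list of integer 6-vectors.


Interval decomposition of M: I[1,6], I[2,2], I[4,5].
HN type (ℓ=4): μ^(1)=2; μ^(2)=1; μ^(3)=-3/2; μ^(4)=-5

((0, 0, 0, 1, 1, 0); (0, 0, 1, 1, 1, 1); (1, 1, 0, 0, 0, 0); (0, 1, 0, 0, 0, 0))


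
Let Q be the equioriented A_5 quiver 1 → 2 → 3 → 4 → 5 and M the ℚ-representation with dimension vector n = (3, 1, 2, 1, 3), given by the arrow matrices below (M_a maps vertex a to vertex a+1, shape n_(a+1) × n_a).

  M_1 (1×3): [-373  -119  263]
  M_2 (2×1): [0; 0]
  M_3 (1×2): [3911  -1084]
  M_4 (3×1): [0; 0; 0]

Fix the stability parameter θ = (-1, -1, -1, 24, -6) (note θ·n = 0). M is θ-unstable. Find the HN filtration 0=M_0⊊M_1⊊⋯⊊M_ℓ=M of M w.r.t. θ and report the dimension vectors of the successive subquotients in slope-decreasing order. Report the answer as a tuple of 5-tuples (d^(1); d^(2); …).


Barcode: M ≅ I[1,1]^2, I[1,2], I[3,3], I[3,4], I[5,5]^3. HN layers by μ_θ (3 steps, strictly decreasing):
  μ^(1)=24; μ^(2)=-1; μ^(3)=-6

((0, 0, 0, 1, 0); (3, 1, 2, 0, 0); (0, 0, 0, 0, 3))


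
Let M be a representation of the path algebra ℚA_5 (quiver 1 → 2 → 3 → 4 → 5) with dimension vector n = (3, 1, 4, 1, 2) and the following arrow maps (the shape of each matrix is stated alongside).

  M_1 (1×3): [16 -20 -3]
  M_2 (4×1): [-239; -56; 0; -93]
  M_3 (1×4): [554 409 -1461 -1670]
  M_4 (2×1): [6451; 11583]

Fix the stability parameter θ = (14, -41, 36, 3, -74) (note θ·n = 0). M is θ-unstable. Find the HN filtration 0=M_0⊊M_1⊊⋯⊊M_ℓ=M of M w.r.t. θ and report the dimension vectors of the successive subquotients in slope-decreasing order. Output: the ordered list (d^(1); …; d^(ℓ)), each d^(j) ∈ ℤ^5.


Via rank(M_{q-1}∘⋯∘M_p): M ≅ I[1,1]^2, I[1,3], I[3,3]^2, I[3,5], I[5,5].
μ_θ-semistable layers: μ^(1)=36; μ^(2)=14; μ^(3)=-35/3; μ^(4)=-27/2; μ^(5)=-74

((0, 0, 3, 0, 0); (2, 0, 0, 0, 0); (0, 0, 1, 1, 1); (1, 1, 0, 0, 0); (0, 0, 0, 0, 1))


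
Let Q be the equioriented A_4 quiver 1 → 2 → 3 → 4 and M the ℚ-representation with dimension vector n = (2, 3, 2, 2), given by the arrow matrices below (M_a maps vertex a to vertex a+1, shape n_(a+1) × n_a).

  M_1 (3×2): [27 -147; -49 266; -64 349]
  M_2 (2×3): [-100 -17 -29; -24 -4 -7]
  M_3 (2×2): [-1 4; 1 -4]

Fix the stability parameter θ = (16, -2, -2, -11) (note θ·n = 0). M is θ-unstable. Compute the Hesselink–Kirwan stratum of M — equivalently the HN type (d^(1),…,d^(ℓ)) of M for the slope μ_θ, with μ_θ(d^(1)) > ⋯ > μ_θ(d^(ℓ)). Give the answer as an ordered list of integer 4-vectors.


Barcode: M ≅ I[1,3], I[1,4], I[2,2], I[4,4]. HN layers by μ_θ (4 steps, strictly decreasing):
  μ^(1)=4; μ^(2)=1/4; μ^(3)=-2; μ^(4)=-11

((1, 1, 1, 0); (1, 1, 1, 1); (0, 1, 0, 0); (0, 0, 0, 1))


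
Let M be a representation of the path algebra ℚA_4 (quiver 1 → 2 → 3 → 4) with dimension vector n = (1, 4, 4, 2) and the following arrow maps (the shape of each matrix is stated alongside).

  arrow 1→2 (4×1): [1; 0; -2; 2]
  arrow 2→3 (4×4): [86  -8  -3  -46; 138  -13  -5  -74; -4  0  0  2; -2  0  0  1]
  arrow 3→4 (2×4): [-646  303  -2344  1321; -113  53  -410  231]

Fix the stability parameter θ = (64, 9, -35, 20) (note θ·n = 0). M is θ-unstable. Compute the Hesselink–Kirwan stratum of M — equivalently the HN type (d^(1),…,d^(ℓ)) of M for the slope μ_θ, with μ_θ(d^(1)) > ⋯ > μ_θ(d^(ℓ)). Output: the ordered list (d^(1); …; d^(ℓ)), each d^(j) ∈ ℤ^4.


Via rank(M_{q-1}∘⋯∘M_p): M ≅ I[1,2], I[2,3], I[2,4]^2, I[3,3].
μ_θ-semistable layers: μ^(1)=73/2; μ^(2)=20; μ^(3)=-13; μ^(4)=-35

((1, 1, 0, 0); (0, 0, 0, 2); (0, 3, 3, 0); (0, 0, 1, 0))


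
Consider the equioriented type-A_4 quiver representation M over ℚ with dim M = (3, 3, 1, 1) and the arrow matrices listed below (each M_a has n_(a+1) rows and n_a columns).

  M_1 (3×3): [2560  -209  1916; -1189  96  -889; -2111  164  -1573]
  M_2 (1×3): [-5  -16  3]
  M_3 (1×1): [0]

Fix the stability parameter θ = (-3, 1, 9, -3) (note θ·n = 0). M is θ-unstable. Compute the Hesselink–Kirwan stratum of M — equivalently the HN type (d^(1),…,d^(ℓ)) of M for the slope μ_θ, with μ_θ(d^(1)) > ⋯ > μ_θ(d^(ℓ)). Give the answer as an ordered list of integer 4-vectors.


Via rank(M_{q-1}∘⋯∘M_p): M ≅ I[1,2]^2, I[1,3], I[4,4].
μ_θ-semistable layers: μ^(1)=9; μ^(2)=1; μ^(3)=-3

((0, 0, 1, 0); (0, 3, 0, 0); (3, 0, 0, 1))


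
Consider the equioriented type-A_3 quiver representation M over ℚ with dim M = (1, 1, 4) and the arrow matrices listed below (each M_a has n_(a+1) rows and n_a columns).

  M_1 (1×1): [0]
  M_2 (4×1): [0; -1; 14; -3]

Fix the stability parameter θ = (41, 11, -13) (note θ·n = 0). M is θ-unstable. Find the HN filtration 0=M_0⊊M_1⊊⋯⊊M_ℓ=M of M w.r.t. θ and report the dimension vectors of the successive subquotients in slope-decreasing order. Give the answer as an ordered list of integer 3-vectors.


Via rank(M_{q-1}∘⋯∘M_p): M ≅ I[1,1], I[2,3], I[3,3]^3.
μ_θ-semistable layers: μ^(1)=41; μ^(2)=-1; μ^(3)=-13

((1, 0, 0); (0, 1, 1); (0, 0, 3))


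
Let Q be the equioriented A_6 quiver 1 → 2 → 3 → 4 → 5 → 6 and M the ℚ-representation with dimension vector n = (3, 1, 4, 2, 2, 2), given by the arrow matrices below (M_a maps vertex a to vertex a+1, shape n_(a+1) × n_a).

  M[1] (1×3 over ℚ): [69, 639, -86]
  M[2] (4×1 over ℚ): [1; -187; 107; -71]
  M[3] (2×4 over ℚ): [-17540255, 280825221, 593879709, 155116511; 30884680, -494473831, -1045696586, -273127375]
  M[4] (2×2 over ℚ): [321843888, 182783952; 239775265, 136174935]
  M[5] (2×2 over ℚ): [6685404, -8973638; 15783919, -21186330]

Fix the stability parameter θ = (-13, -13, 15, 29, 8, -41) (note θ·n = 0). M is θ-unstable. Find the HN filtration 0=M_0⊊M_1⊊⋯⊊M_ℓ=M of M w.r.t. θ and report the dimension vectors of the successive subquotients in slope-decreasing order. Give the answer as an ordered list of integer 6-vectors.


Interval decomposition of M: I[1,1]^2, I[1,3], I[3,3], I[3,4], I[3,6], I[5,6].
HN type (ℓ=5): μ^(1)=29; μ^(2)=15; μ^(3)=11/4; μ^(4)=-13; μ^(5)=-33/2

((0, 0, 0, 1, 0, 0); (0, 0, 3, 0, 0, 0); (0, 0, 1, 1, 1, 1); (3, 1, 0, 0, 0, 0); (0, 0, 0, 0, 1, 1))


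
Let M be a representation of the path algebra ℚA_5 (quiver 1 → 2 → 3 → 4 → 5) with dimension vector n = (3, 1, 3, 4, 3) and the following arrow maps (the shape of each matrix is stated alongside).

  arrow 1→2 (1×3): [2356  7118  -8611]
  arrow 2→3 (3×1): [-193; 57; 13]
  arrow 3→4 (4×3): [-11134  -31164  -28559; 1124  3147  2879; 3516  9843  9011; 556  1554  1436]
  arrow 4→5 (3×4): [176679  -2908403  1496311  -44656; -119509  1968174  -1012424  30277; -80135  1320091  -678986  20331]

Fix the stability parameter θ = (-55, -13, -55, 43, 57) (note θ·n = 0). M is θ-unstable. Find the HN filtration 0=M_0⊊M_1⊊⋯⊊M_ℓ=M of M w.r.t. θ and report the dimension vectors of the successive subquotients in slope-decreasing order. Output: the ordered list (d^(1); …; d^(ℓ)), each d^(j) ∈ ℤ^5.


Via rank(M_{q-1}∘⋯∘M_p): M ≅ I[1,1]^2, I[1,5], I[3,3], I[3,5], I[4,4], I[4,5].
μ_θ-semistable layers: μ^(1)=57; μ^(2)=43; μ^(3)=-34; μ^(4)=-55

((0, 0, 0, 0, 3); (0, 0, 0, 4, 0); (0, 1, 1, 0, 0); (3, 0, 2, 0, 0))


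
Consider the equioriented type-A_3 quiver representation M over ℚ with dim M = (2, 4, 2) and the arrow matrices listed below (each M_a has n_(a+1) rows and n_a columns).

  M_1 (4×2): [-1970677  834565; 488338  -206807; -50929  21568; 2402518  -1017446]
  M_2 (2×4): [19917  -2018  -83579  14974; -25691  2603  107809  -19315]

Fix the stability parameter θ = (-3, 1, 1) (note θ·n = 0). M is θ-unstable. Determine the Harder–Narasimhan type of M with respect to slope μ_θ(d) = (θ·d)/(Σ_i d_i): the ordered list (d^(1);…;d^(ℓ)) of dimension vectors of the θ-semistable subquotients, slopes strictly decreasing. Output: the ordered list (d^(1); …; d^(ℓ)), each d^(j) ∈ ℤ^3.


Interval decomposition of M: I[1,3]^2, I[2,2]^2.
HN type (ℓ=2): μ^(1)=1; μ^(2)=-3

((0, 4, 2); (2, 0, 0))


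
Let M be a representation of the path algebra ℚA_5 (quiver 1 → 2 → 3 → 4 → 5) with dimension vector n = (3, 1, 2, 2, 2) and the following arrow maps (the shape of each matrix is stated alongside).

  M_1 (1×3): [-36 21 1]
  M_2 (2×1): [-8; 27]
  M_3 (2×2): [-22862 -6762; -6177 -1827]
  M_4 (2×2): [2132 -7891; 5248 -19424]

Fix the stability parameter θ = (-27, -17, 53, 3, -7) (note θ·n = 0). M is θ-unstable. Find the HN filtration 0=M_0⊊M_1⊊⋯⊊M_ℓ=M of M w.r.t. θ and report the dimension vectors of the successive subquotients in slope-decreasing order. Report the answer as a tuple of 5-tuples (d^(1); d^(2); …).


Barcode: M ≅ I[1,1]^2, I[1,5], I[3,3], I[4,4], I[5,5]. HN layers by μ_θ (6 steps, strictly decreasing):
  μ^(1)=53; μ^(2)=49/3; μ^(3)=3; μ^(4)=-7; μ^(5)=-17; μ^(6)=-27

((0, 0, 1, 0, 0); (0, 0, 1, 1, 1); (0, 0, 0, 1, 0); (0, 0, 0, 0, 1); (0, 1, 0, 0, 0); (3, 0, 0, 0, 0))


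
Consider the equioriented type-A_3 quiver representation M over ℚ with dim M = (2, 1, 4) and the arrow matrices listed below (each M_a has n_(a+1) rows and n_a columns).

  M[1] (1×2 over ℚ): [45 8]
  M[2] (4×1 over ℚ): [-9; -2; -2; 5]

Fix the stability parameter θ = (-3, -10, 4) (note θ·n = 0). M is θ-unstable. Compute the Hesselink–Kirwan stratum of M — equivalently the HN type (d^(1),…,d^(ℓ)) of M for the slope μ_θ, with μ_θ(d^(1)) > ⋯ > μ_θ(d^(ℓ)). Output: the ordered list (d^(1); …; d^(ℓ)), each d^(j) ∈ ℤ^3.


Via rank(M_{q-1}∘⋯∘M_p): M ≅ I[1,1], I[1,3], I[3,3]^3.
μ_θ-semistable layers: μ^(1)=4; μ^(2)=-3; μ^(3)=-13/2

((0, 0, 4); (1, 0, 0); (1, 1, 0))


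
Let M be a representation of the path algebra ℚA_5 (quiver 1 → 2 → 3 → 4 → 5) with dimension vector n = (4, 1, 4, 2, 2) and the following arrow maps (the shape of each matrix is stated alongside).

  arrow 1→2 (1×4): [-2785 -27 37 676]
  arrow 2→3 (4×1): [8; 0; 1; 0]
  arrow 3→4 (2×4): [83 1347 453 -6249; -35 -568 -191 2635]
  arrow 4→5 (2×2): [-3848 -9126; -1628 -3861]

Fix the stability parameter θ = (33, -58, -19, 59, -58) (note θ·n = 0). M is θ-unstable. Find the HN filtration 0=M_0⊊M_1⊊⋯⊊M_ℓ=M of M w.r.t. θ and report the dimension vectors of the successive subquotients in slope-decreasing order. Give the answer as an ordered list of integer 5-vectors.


Barcode: M ≅ I[1,1]^3, I[1,5], I[3,3]^2, I[3,4], I[5,5]. HN layers by μ_θ (6 steps, strictly decreasing):
  μ^(1)=59; μ^(2)=33; μ^(3)=1/2; μ^(4)=-44/3; μ^(5)=-19; μ^(6)=-58

((0, 0, 0, 1, 0); (3, 0, 0, 0, 0); (0, 0, 0, 1, 1); (1, 1, 1, 0, 0); (0, 0, 3, 0, 0); (0, 0, 0, 0, 1))


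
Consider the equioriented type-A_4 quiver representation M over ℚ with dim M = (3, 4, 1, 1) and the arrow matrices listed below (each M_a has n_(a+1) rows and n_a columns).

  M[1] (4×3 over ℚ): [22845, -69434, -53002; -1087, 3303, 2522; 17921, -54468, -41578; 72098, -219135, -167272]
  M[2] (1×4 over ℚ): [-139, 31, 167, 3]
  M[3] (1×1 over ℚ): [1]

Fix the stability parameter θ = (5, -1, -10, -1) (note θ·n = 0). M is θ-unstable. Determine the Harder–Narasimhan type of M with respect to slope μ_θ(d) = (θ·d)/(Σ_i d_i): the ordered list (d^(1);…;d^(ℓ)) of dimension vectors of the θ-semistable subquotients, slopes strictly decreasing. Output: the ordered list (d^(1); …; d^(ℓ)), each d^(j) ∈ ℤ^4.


Interval decomposition of M: I[1,1], I[1,2], I[1,4], I[2,2]^2.
HN type (ℓ=4): μ^(1)=5; μ^(2)=2; μ^(3)=-1; μ^(4)=-2

((1, 0, 0, 0); (1, 1, 0, 0); (0, 2, 0, 1); (1, 1, 1, 0))


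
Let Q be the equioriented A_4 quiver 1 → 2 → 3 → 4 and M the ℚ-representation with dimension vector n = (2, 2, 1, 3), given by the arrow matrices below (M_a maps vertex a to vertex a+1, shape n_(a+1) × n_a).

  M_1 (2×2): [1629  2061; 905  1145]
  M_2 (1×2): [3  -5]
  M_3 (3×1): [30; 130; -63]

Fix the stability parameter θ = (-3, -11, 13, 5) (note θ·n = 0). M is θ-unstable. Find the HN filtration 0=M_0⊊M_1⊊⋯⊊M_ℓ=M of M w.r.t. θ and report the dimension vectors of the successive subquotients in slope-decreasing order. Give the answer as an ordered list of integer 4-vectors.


Interval decomposition of M: I[1,1], I[1,4], I[2,2], I[4,4]^2.
HN type (ℓ=5): μ^(1)=9; μ^(2)=5; μ^(3)=-3; μ^(4)=-7; μ^(5)=-11

((0, 0, 1, 1); (0, 0, 0, 2); (1, 0, 0, 0); (1, 1, 0, 0); (0, 1, 0, 0))
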